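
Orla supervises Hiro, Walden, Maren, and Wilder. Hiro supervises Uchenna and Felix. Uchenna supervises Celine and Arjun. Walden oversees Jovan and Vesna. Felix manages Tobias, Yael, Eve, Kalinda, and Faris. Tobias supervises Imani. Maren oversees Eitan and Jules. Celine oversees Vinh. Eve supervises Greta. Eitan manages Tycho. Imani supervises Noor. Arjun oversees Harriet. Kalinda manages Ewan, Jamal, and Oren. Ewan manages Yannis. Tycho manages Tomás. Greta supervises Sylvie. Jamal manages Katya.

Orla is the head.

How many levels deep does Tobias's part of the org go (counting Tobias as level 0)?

The longest chain under Tobias runs Tobias → Imani → Noor, which is 2 levels below Tobias.

2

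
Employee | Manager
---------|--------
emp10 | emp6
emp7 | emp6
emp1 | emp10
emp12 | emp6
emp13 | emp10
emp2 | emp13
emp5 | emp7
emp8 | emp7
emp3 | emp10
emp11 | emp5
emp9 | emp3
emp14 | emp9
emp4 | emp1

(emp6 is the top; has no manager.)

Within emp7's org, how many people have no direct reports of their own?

The people in emp7's organization with no one reporting to them are emp8, emp11. That is 2.

2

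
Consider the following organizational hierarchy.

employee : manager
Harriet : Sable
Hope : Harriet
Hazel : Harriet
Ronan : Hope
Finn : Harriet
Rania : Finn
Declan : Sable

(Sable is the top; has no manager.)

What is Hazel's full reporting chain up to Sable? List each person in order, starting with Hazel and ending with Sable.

Hazel -> Harriet -> Sable

Hazel reports to Harriet. Harriet reports to Sable. Sable is at the top.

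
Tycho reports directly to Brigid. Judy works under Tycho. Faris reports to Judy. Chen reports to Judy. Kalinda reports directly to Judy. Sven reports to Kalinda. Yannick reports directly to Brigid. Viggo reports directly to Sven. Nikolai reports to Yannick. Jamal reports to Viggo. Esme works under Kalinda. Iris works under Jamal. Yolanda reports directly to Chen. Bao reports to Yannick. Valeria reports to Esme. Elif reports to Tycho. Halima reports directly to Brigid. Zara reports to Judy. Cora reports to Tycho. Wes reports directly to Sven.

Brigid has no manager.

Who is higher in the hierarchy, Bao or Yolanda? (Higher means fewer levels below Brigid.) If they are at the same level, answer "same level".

Bao

Bao is 2 levels below Brigid; Yolanda is 4. Bao is higher.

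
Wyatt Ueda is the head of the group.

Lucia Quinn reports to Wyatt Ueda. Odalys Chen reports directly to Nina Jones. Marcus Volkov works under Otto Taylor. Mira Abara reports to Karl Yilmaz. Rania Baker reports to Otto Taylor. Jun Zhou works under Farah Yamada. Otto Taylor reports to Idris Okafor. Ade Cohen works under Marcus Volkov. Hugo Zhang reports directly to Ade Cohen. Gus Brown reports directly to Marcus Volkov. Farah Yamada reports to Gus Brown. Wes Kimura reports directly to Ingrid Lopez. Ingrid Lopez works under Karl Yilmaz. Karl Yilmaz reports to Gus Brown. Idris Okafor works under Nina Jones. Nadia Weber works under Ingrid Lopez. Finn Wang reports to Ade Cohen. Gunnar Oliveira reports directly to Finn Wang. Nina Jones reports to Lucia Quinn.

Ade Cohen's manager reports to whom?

Ade Cohen reports to Marcus Volkov, and Marcus Volkov reports to Otto Taylor. So Ade Cohen's skip-level manager is Otto Taylor.

Otto Taylor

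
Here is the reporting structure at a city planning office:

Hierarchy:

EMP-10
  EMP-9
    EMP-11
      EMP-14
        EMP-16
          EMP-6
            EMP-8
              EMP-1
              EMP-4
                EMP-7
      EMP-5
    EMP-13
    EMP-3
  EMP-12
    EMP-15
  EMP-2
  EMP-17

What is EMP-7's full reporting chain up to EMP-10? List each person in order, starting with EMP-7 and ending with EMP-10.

EMP-7 -> EMP-4 -> EMP-8 -> EMP-6 -> EMP-16 -> EMP-14 -> EMP-11 -> EMP-9 -> EMP-10

EMP-7 reports to EMP-4. EMP-4 reports to EMP-8. EMP-8 reports to EMP-6. EMP-6 reports to EMP-16. EMP-16 reports to EMP-14. EMP-14 reports to EMP-11. EMP-11 reports to EMP-9. EMP-9 reports to EMP-10. EMP-10 is at the top.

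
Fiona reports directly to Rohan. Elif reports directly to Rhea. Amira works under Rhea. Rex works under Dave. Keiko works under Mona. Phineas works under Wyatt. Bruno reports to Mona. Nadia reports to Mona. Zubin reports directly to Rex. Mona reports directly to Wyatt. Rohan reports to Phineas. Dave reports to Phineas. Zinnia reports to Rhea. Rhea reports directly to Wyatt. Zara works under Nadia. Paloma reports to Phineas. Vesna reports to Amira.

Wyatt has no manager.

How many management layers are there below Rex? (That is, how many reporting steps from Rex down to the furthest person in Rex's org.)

The longest chain under Rex runs Rex → Zubin, which is 1 level below Rex.

1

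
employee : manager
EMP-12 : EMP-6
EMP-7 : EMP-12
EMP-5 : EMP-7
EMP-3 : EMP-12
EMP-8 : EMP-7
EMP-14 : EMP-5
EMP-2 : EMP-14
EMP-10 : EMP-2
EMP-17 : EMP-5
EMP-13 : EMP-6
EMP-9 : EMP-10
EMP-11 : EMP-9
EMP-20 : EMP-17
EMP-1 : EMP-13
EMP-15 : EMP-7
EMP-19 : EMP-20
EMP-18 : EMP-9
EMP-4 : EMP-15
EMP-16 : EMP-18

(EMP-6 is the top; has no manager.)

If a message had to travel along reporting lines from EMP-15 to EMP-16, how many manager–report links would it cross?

8

EMP-15 is 1 level below EMP-7, and EMP-16 is 7 levels below EMP-7 (their lowest common manager). The shortest path runs up from EMP-15 to EMP-7 and back down to EMP-16: 1 + 7 = 8 links.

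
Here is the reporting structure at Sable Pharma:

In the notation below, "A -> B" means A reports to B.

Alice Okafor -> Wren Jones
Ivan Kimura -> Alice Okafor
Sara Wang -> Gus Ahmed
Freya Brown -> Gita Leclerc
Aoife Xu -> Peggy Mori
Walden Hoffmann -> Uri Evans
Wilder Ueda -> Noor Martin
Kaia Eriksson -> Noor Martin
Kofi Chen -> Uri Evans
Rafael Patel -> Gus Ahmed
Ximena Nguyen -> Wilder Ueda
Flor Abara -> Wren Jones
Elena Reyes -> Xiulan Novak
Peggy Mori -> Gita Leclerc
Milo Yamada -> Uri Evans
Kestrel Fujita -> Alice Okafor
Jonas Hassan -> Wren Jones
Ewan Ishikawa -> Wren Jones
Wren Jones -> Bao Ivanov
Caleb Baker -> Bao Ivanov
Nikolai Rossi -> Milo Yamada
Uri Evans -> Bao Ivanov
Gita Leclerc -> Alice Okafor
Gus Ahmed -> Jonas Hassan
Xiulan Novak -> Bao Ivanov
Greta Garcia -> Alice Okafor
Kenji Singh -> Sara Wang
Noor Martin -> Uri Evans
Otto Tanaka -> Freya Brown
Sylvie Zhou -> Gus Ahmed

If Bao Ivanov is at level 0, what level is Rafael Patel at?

4

Chain from Rafael Patel up to Bao Ivanov: Rafael Patel → Gus Ahmed → Jonas Hassan → Wren Jones → Bao Ivanov. That is 4 steps up, so Rafael Patel is 4 levels below Bao Ivanov.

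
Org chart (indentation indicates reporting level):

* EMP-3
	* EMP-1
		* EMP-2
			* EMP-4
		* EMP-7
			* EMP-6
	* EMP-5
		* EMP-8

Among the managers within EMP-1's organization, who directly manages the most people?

EMP-1

Direct-report counts within EMP-1's organization: EMP-1 has 2; EMP-7 has 1; EMP-2 has 1. The largest is 2, held by EMP-1.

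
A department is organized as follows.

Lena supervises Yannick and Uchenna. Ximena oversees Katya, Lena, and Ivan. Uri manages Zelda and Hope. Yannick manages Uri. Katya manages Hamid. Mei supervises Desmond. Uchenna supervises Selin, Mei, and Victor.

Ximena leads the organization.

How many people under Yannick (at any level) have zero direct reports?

2

The people in Yannick's organization with no one reporting to them are Hope, Zelda. That is 2.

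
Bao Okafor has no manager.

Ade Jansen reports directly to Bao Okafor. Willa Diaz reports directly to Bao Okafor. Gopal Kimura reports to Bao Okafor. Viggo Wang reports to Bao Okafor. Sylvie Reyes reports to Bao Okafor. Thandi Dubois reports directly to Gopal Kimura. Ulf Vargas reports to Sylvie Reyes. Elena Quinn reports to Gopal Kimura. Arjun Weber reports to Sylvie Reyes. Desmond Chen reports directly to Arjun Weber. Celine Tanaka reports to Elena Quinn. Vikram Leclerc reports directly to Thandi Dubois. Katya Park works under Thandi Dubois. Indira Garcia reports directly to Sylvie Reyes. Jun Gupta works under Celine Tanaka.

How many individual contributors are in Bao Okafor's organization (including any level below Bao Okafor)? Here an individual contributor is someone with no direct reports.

The people in Bao Okafor's organization with no one reporting to them are Indira Garcia, Desmond Chen, Ulf Vargas, Viggo Wang, Jun Gupta, Katya Park, Vikram Leclerc, Willa Diaz, Ade Jansen. That is 9.

9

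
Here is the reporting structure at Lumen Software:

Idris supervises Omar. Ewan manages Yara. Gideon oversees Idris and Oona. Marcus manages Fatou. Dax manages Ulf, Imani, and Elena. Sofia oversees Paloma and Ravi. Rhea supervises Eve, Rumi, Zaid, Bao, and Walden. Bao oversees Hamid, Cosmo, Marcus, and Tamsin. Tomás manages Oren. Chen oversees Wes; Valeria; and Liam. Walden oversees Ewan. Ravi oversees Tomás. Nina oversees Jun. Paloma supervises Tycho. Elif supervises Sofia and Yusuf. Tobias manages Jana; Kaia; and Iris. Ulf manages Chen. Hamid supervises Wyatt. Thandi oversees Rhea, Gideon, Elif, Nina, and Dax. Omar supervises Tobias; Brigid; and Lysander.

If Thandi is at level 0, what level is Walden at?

Chain from Walden up to Thandi: Walden → Rhea → Thandi. That is 2 steps up, so Walden is 2 levels below Thandi.

2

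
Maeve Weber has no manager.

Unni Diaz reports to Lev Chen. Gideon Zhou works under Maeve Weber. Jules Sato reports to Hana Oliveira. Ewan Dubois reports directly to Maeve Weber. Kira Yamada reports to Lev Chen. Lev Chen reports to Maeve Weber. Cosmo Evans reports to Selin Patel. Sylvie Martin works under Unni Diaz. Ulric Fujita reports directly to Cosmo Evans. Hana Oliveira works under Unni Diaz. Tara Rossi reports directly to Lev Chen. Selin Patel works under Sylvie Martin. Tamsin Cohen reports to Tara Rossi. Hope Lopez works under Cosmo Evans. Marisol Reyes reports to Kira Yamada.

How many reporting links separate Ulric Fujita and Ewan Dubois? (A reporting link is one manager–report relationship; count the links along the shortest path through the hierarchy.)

7

Ulric Fujita is 6 levels below Maeve Weber, and Ewan Dubois is 1 level below Maeve Weber (their lowest common manager). The shortest path runs up from Ulric Fujita to Maeve Weber and back down to Ewan Dubois: 6 + 1 = 7 links.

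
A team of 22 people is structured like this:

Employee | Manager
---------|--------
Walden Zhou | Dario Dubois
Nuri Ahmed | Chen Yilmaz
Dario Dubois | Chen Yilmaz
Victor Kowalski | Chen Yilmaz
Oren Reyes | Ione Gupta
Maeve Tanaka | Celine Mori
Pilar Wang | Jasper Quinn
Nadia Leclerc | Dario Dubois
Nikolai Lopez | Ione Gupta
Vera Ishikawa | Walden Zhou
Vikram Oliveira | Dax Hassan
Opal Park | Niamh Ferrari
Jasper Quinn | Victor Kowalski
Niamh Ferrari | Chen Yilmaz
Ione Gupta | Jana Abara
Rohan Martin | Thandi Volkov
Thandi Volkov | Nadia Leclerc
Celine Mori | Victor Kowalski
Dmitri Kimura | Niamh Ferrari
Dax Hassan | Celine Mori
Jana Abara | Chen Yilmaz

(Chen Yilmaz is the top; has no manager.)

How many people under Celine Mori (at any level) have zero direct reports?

2

The people in Celine Mori's organization with no one reporting to them are Vikram Oliveira, Maeve Tanaka. That is 2.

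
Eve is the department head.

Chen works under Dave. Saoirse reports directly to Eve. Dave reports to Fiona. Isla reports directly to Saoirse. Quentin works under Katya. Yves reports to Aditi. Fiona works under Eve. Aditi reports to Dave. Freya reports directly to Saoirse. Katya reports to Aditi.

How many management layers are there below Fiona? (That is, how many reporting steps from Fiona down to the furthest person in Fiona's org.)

The longest chain under Fiona runs Fiona → Dave → Aditi → Katya → Quentin, which is 4 levels below Fiona.

4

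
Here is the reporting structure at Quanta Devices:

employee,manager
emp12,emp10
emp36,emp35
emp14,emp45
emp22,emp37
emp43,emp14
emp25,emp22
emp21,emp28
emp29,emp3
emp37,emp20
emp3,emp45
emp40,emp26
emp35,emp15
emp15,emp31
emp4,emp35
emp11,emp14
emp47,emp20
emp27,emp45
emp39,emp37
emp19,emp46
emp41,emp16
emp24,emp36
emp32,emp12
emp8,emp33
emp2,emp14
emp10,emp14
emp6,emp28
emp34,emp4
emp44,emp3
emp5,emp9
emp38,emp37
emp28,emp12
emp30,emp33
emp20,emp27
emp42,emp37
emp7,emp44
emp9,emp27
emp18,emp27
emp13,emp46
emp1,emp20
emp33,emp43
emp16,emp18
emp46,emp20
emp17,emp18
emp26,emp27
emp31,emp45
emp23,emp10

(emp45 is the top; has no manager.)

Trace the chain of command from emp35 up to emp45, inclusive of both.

emp35 -> emp15 -> emp31 -> emp45

emp35 reports to emp15. emp15 reports to emp31. emp31 reports to emp45. emp45 is at the top.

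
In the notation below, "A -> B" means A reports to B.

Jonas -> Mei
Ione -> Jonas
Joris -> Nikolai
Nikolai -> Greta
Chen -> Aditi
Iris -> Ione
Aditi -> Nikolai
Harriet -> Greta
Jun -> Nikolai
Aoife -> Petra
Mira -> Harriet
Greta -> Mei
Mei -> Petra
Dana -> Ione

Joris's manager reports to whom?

Greta

Joris reports to Nikolai, and Nikolai reports to Greta. So Joris's skip-level manager is Greta.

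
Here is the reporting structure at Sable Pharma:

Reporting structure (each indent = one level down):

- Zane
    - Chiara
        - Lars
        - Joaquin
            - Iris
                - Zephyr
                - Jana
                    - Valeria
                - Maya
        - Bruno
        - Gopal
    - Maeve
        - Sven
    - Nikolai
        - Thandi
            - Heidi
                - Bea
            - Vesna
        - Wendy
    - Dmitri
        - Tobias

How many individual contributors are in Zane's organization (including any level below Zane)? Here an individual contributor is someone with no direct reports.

The people in Zane's organization with no one reporting to them are Tobias, Wendy, Vesna, Bea, Sven, Gopal, Bruno, Maya, Valeria, Zephyr, Lars. That is 11.

11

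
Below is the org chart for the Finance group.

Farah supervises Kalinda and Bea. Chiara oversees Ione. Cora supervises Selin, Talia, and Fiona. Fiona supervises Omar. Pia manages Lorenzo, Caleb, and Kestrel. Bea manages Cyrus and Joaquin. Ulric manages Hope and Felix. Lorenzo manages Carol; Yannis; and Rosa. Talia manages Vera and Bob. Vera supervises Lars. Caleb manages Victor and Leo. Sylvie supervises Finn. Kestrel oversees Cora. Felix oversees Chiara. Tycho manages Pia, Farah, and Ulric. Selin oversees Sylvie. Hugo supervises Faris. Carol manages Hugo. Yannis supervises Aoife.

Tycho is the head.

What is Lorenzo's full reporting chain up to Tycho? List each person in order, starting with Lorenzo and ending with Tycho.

Lorenzo -> Pia -> Tycho

Lorenzo reports to Pia. Pia reports to Tycho. Tycho is at the top.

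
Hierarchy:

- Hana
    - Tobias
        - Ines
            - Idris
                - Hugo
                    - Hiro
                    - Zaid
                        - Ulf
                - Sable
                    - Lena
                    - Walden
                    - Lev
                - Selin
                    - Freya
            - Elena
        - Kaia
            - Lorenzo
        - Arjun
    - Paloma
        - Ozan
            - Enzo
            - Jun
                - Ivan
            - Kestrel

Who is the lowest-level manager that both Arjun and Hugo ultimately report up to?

Tobias

Arjun's chain of managers is Tobias, Hana. Hugo's chain of managers is Idris, Ines, Tobias, Hana. The first manager that appears in both chains is Tobias.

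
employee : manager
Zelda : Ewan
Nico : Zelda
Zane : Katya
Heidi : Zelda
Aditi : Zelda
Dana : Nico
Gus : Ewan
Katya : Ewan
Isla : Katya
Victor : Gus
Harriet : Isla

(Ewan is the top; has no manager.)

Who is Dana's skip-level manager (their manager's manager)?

Dana reports to Nico, and Nico reports to Zelda. So Dana's skip-level manager is Zelda.

Zelda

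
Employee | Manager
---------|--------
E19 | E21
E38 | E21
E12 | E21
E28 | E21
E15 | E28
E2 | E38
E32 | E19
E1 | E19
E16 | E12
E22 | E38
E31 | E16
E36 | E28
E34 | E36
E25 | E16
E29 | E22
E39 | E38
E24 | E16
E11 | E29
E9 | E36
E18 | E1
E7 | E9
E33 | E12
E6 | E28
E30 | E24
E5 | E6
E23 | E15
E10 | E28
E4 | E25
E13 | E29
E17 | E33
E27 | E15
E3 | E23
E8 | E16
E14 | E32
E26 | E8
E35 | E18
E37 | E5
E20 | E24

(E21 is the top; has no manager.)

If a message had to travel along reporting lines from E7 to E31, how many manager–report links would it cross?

7

E7 is 4 levels below E21, and E31 is 3 levels below E21 (their lowest common manager). The shortest path runs up from E7 to E21 and back down to E31: 4 + 3 = 7 links.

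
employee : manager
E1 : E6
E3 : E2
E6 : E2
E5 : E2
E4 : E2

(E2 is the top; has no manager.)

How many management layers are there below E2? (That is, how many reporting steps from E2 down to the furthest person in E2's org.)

2

The longest chain under E2 runs E2 → E6 → E1, which is 2 levels below E2.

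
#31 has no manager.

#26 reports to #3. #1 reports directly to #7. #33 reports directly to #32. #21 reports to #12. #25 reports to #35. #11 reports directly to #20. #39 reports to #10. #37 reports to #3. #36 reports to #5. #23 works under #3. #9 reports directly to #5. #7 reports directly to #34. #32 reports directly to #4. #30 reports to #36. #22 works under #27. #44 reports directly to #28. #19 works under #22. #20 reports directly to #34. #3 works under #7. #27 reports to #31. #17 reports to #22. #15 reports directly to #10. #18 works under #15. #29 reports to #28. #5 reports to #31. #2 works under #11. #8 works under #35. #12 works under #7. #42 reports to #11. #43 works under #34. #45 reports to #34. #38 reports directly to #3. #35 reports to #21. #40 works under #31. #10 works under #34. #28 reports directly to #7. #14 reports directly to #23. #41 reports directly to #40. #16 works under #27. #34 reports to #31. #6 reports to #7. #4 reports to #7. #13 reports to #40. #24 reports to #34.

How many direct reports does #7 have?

6

#7 directly manages #28, #4, #12, #3, #1, #6. That is 6 direct reports.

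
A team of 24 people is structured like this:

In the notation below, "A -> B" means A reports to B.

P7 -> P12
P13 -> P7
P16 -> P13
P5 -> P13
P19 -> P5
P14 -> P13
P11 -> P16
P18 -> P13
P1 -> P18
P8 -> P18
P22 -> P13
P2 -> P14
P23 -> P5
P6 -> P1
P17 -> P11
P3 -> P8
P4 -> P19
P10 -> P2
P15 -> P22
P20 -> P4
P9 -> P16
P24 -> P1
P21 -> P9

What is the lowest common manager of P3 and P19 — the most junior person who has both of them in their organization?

P13

P3's chain of managers is P8, P18, P13, P7, P12. P19's chain of managers is P5, P13, P7, P12. The first manager that appears in both chains is P13.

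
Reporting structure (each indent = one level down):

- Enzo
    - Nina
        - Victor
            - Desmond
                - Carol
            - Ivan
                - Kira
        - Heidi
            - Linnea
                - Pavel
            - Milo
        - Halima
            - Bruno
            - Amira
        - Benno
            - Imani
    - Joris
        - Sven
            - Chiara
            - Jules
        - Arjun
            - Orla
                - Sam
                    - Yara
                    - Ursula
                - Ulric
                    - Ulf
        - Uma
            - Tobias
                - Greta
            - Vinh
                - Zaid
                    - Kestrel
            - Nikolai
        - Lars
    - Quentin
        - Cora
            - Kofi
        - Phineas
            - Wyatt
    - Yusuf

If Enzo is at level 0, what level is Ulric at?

4

Chain from Ulric up to Enzo: Ulric → Orla → Arjun → Joris → Enzo. That is 4 steps up, so Ulric is 4 levels below Enzo.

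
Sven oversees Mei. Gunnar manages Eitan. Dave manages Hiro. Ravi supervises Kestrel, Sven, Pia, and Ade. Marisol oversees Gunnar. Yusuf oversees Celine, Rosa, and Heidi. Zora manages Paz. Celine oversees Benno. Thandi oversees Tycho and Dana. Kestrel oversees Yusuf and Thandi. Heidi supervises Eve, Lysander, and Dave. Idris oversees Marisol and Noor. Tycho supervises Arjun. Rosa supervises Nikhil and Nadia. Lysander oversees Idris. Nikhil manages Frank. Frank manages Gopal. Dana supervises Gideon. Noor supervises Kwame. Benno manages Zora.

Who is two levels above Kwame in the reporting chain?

Kwame reports to Noor, and Noor reports to Idris. So Kwame's skip-level manager is Idris.

Idris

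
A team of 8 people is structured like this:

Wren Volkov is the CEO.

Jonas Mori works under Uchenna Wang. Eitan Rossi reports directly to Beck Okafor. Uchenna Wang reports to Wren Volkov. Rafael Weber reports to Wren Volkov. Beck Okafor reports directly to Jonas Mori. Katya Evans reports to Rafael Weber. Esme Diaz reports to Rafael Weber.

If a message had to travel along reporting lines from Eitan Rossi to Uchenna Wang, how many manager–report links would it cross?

3

Eitan Rossi is in Uchenna Wang's organization: the chain from Eitan Rossi up to Uchenna Wang is Eitan Rossi → Beck Okafor → Jonas Mori → Uchenna Wang, which is 3 links.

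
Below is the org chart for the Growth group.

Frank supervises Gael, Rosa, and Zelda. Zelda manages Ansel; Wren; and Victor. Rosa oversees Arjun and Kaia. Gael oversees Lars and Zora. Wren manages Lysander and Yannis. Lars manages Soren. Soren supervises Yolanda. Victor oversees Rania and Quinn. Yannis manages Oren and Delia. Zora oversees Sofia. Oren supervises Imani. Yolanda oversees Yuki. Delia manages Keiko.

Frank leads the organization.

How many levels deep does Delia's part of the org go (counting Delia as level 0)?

1

The longest chain under Delia runs Delia → Keiko, which is 1 level below Delia.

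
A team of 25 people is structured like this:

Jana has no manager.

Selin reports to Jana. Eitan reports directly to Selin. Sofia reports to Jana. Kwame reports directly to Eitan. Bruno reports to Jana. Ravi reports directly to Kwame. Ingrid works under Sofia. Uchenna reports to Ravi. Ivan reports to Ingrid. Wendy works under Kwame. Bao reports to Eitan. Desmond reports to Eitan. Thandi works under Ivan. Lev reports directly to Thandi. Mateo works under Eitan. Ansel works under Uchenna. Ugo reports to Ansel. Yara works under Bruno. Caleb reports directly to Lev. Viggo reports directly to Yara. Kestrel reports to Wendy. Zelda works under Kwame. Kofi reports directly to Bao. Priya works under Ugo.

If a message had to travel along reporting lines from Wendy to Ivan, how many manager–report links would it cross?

Wendy is 4 levels below Jana, and Ivan is 3 levels below Jana (their lowest common manager). The shortest path runs up from Wendy to Jana and back down to Ivan: 4 + 3 = 7 links.

7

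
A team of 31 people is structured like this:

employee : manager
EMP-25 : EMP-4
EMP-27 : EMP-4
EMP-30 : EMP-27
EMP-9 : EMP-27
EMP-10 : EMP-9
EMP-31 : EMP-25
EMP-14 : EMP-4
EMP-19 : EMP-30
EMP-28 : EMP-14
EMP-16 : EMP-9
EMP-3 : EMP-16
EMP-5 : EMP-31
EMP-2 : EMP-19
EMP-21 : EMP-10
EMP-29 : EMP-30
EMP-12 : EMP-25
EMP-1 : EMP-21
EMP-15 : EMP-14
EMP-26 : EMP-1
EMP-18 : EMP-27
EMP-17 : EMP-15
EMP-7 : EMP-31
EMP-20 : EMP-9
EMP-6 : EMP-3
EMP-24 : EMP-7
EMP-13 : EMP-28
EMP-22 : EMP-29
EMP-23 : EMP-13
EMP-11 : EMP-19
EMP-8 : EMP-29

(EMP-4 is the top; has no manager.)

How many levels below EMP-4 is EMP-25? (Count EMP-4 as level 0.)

1

Chain from EMP-25 up to EMP-4: EMP-25 → EMP-4. That is 1 step up, so EMP-25 is 1 level below EMP-4.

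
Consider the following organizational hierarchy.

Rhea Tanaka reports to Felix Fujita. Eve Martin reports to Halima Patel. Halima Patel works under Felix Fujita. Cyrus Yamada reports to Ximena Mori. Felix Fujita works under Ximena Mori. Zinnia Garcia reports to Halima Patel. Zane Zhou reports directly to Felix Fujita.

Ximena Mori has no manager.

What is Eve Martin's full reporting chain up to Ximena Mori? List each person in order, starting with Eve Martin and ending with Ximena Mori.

Eve Martin -> Halima Patel -> Felix Fujita -> Ximena Mori

Eve Martin reports to Halima Patel. Halima Patel reports to Felix Fujita. Felix Fujita reports to Ximena Mori. Ximena Mori is at the top.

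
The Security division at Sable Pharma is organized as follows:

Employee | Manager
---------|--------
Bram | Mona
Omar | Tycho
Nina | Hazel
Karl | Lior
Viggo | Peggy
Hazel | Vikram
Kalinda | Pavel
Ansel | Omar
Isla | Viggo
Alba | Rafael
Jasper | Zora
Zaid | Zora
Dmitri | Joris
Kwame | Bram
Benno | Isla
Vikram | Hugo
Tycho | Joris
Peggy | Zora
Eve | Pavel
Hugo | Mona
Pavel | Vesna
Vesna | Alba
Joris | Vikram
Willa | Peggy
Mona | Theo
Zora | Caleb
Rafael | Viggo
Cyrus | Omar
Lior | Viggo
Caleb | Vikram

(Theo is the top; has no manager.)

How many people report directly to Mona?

2

Mona directly manages Hugo, Bram. That is 2 direct reports.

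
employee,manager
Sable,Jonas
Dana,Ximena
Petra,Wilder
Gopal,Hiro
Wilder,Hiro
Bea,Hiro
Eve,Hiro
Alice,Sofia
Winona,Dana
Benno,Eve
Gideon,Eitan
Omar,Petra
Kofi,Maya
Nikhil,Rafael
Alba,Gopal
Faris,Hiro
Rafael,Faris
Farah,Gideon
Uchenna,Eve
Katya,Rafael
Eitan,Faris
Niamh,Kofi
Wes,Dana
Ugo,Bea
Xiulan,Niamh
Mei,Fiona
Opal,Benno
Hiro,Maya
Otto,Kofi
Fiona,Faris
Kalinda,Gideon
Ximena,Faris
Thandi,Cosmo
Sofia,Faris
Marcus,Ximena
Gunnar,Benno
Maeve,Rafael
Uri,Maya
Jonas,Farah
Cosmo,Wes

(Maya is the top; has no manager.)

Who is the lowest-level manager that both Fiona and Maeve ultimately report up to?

Faris

Fiona's chain of managers is Faris, Hiro, Maya. Maeve's chain of managers is Rafael, Faris, Hiro, Maya. The first manager that appears in both chains is Faris.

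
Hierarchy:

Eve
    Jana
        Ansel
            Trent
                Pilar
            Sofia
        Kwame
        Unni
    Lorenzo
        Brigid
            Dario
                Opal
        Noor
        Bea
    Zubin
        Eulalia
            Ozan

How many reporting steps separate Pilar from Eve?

Chain from Pilar up to Eve: Pilar → Trent → Ansel → Jana → Eve. That is 4 steps up, so Pilar is 4 levels below Eve.

4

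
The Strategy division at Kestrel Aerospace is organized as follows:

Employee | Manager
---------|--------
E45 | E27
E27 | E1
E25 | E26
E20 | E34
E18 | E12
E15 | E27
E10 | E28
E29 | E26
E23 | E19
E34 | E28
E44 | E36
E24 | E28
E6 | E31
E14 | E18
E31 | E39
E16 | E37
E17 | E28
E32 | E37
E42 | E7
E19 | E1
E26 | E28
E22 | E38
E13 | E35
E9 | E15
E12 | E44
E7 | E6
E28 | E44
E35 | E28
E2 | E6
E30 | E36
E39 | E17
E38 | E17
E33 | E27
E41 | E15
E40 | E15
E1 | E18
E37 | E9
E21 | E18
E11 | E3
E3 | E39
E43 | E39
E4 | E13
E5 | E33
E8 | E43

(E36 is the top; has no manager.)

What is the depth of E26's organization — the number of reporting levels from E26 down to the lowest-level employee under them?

The longest chain under E26 runs E26 → E25, which is 1 level below E26.

1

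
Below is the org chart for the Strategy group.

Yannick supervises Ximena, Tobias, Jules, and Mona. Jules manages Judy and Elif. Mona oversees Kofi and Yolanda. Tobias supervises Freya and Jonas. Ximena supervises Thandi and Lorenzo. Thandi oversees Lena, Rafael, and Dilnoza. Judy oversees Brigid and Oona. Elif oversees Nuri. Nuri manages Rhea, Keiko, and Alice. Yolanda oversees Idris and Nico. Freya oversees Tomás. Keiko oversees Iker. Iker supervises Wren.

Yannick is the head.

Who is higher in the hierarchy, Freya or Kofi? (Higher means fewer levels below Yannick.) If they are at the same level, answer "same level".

Both Freya and Kofi are 2 levels below Yannick.

same level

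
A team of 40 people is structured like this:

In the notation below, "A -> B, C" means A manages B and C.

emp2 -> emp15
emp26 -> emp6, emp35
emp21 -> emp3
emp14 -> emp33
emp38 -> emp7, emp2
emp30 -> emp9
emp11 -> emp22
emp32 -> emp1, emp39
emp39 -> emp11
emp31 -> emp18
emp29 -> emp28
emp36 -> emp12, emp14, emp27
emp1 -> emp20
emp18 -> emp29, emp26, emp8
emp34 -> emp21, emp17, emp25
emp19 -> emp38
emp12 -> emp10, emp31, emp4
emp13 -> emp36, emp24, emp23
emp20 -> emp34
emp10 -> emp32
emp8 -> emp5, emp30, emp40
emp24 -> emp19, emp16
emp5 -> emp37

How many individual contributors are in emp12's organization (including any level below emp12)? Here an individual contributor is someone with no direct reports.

11

The people in emp12's organization with no one reporting to them are emp4, emp40, emp9, emp37, emp35, emp6, emp28, emp22, emp25, emp17, emp3. That is 11.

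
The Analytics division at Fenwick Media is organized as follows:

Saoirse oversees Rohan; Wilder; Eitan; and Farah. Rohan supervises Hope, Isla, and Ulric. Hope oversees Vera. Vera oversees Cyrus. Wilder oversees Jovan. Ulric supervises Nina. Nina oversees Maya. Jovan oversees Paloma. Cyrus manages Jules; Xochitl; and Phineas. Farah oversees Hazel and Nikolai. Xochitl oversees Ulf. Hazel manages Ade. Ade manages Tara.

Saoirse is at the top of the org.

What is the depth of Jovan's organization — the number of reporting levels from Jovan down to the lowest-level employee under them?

The longest chain under Jovan runs Jovan → Paloma, which is 1 level below Jovan.

1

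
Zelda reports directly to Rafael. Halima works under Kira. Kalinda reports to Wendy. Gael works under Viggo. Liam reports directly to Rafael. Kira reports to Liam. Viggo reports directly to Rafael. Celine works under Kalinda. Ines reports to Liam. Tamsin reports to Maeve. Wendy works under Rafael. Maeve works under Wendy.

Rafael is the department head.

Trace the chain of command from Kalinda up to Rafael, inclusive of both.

Kalinda reports to Wendy. Wendy reports to Rafael. Rafael is at the top.

Kalinda -> Wendy -> Rafael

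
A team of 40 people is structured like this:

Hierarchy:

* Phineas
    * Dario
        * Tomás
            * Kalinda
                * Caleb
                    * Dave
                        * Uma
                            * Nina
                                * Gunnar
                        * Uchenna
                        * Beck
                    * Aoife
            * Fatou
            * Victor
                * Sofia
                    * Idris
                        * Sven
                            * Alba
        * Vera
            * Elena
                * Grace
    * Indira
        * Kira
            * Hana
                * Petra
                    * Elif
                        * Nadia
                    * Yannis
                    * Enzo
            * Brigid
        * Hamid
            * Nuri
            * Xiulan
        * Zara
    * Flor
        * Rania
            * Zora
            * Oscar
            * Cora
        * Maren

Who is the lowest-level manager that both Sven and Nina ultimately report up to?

Sven's chain of managers is Idris, Sofia, Victor, Tomás, Dario, Phineas. Nina's chain of managers is Uma, Dave, Caleb, Kalinda, Tomás, Dario, Phineas. The first manager that appears in both chains is Tomás.

Tomás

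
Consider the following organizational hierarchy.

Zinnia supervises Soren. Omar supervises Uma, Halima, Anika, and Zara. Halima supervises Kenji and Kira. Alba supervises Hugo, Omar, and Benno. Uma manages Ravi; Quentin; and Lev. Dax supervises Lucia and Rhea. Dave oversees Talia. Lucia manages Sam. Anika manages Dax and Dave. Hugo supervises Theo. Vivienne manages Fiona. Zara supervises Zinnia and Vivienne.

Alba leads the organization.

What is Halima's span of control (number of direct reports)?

Halima directly manages Kenji, Kira. That is 2 direct reports.

2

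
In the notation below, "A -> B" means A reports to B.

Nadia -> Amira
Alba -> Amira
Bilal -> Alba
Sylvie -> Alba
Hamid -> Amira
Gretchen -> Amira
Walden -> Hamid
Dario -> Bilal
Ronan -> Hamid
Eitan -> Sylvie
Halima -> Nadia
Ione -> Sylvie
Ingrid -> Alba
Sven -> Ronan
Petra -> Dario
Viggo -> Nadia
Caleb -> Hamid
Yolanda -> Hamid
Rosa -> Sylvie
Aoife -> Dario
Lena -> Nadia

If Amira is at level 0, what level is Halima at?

Chain from Halima up to Amira: Halima → Nadia → Amira. That is 2 steps up, so Halima is 2 levels below Amira.

2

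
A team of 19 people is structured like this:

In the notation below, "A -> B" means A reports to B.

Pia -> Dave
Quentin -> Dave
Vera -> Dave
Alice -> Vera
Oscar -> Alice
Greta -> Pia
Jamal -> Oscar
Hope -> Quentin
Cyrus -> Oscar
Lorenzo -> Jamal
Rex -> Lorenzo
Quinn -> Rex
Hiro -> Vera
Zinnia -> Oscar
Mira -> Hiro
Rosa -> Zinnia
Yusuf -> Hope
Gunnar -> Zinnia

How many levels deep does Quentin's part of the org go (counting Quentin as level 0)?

The longest chain under Quentin runs Quentin → Hope → Yusuf, which is 2 levels below Quentin.

2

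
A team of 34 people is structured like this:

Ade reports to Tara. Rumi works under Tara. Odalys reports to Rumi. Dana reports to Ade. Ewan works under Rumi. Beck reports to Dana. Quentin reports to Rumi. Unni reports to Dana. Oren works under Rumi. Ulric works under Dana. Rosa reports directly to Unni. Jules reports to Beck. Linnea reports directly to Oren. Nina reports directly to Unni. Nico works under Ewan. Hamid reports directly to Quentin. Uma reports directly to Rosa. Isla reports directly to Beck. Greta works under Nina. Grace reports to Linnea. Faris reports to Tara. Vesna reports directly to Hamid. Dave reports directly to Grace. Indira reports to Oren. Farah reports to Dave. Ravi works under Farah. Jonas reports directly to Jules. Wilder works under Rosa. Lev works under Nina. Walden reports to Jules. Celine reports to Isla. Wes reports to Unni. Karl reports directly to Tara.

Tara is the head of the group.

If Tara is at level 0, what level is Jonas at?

5

Chain from Jonas up to Tara: Jonas → Jules → Beck → Dana → Ade → Tara. That is 5 steps up, so Jonas is 5 levels below Tara.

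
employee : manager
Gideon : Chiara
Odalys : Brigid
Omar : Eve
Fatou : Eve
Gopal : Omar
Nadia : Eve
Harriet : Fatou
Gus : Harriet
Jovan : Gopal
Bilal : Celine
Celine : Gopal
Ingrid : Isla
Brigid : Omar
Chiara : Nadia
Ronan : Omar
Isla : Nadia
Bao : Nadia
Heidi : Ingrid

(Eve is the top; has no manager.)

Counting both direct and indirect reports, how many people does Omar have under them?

Omar directly manages Brigid, Ronan, Gopal. Under Brigid: Odalys (1). Ronan has no reports. Under Gopal: Celine, Bilal, Jovan (3). So Omar's organization is 3 direct reports plus everyone under them: 2 + 1 + 4 = 7.

7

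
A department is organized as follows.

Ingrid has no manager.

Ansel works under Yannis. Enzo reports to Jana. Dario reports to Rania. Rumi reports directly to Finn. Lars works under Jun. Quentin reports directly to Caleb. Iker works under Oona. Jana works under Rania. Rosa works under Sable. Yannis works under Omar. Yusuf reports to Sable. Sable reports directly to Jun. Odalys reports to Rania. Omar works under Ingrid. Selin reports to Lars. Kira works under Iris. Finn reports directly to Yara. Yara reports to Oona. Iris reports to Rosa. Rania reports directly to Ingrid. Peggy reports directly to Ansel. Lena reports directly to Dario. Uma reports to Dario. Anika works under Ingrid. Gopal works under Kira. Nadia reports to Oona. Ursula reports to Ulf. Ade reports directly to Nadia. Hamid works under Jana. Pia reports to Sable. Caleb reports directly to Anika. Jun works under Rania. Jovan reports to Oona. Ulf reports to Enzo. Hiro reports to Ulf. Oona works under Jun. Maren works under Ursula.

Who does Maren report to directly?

Ursula

Maren reports directly to Ursula.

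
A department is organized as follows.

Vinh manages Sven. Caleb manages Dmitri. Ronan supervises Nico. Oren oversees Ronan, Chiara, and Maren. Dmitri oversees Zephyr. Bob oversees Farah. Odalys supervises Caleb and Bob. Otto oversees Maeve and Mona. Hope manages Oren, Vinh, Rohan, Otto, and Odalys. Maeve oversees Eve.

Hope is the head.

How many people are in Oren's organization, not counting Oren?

Oren directly manages Ronan, Chiara, Maren. Under Ronan: Nico (1). Chiara has no reports. Maren has no reports. So Oren's organization is 3 direct reports plus everyone under them: 2 + 1 + 1 = 4.

4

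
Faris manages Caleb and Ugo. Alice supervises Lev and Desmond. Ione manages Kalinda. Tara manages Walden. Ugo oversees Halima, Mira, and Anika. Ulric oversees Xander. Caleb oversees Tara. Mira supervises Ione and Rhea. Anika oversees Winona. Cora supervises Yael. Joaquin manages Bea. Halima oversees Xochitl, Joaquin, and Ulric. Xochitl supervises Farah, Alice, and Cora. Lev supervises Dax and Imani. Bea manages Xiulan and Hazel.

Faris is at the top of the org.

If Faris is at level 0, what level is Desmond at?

Chain from Desmond up to Faris: Desmond → Alice → Xochitl → Halima → Ugo → Faris. That is 5 steps up, so Desmond is 5 levels below Faris.

5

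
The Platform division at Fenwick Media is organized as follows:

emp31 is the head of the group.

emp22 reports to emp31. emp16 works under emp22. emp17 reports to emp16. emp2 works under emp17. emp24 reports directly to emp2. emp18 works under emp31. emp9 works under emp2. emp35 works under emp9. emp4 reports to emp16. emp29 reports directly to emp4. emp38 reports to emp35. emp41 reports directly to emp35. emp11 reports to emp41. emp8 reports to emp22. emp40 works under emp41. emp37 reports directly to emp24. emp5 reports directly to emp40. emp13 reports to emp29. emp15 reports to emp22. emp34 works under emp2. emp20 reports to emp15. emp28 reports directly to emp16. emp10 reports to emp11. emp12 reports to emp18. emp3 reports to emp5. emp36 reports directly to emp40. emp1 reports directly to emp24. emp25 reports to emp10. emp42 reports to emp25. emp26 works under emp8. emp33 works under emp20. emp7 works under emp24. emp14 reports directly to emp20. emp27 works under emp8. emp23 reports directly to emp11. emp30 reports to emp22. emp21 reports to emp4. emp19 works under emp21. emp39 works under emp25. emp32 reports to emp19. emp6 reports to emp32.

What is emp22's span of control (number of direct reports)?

4

emp22 directly manages emp16, emp8, emp15, emp30. That is 4 direct reports.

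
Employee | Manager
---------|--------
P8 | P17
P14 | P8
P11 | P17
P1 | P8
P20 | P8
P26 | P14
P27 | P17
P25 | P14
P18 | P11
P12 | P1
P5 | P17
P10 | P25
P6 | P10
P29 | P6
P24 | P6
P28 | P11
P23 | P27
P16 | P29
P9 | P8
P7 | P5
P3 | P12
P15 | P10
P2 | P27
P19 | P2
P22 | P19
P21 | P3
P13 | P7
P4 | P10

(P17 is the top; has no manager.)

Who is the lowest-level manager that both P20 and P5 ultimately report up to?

P17

P20's chain of managers is P8, P17. P5's chain of managers is P17. The first manager that appears in both chains is P17.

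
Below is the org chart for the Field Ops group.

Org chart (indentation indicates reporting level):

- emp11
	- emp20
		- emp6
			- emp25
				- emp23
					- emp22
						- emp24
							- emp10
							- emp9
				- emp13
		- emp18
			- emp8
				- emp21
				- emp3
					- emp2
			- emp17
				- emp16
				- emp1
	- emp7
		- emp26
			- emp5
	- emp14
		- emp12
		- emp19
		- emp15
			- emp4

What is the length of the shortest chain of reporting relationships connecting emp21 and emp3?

emp21 is 1 level below emp8, and emp3 is 1 level below emp8 (their lowest common manager). The shortest path runs up from emp21 to emp8 and back down to emp3: 1 + 1 = 2 links.

2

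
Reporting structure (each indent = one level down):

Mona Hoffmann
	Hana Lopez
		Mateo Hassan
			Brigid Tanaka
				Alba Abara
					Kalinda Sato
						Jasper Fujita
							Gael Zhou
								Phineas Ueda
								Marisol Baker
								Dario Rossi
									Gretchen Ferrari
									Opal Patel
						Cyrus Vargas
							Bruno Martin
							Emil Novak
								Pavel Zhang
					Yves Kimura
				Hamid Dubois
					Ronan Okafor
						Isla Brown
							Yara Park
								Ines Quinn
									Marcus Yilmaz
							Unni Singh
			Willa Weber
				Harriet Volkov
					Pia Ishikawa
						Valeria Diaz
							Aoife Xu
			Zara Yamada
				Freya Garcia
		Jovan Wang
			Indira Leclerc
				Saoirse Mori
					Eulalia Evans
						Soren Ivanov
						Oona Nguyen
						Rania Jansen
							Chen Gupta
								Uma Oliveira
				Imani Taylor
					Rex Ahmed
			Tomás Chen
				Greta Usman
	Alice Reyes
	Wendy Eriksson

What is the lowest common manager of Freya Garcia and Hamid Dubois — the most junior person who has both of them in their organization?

Mateo Hassan

Freya Garcia's chain of managers is Zara Yamada, Mateo Hassan, Hana Lopez, Mona Hoffmann. Hamid Dubois's chain of managers is Brigid Tanaka, Mateo Hassan, Hana Lopez, Mona Hoffmann. The first manager that appears in both chains is Mateo Hassan.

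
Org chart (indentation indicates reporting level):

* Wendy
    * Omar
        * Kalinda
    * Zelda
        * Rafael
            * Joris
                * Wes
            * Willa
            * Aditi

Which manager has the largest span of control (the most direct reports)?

Rafael

Direct-report counts: Wendy has 2; Zelda has 1; Rafael has 3; Joris has 1; Omar has 1. The largest is 3, held by Rafael.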